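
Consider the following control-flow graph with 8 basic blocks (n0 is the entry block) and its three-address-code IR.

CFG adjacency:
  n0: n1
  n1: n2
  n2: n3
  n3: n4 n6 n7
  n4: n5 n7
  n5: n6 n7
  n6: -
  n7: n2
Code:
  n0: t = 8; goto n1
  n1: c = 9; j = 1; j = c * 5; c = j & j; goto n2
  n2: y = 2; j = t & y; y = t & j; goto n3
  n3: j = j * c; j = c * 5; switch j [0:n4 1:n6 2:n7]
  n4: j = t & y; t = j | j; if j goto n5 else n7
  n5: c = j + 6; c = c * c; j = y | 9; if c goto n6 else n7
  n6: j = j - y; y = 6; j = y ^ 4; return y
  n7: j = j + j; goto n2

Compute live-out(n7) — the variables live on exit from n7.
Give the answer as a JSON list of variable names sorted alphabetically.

Answer: ["c", "t"]

Working:
Per-block:
  n0: {t} / ∅
  n1: {c,j} / ∅
  n2: {j,y} / {t}
  n3: {j} / {c,j}
  n4: {j,t} / {t,y}
  n5: {c,j} / {j,y}
  n6: {j,y} / {j,y}
  n7: {j} / {j}

Liveness:
  n0: in=∅ out={t}
  n1: in={t} out={c,t}
  n2: in={c,t} out={c,j,t,y}
  n3: in={c,j,t,y} out={c,j,t,y}
  n4: in={c,t,y} out={c,j,t,y}
  n5: in={j,t,y} out={c,j,t,y}
  n6: in={j,y} out=∅
  n7: in={c,j,t} out={c,t}

live-out(n7) = ["c", "t"]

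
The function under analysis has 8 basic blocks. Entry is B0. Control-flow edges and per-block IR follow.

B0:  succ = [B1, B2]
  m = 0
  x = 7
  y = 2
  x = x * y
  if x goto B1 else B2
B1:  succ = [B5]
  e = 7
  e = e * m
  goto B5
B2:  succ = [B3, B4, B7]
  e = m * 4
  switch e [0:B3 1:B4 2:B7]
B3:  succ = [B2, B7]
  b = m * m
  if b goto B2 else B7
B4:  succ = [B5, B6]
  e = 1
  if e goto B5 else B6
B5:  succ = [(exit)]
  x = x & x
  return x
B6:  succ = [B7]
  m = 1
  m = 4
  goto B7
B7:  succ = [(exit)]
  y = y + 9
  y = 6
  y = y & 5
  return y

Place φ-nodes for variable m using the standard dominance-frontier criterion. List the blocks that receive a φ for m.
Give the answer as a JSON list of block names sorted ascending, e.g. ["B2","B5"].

Answer: ["B7"]

Analysis:
idom tree: B1←B0 B2←B0 B3←B2 B4←B2 B5←B0 B6←B4 B7←B2
Dom at joins:
  B2: preds {B0,B3}: {B0} ∩ {B0,B2,B3} = {B0}; idom=B0
  B5: preds {B1,B4}: {B0,B1} ∩ {B0,B2,B4} = {B0}; idom=B0
  B7: preds {B2,B3,B6}: {B0,B2} ∩ {B0,B2,B3} ∩ {B0,B2,B4,B6} = {B0,B2}; idom=B2

DF derivation:
  B2←B0: walk · to B0
  B2←B3: walk B3→B2 to B0
  B5←B1: walk B1 to B0
  B5←B4: walk B4→B2 to B0
  B7←B2: walk · to B2
  B7←B3: walk B3 to B2
  B7←B6: walk B6→B4 to B2
  DF(B0)=∅
  DF(B1)={B5}
  DF(B2)={B2,B5}
  DF(B3)={B2,B7}
  DF(B4)={B5,B7}
  DF(B5)=∅
  DF(B6)={B7}
  DF(B7)=∅

φ for m: defs {B0,B6}
  DF⁺ = {B7}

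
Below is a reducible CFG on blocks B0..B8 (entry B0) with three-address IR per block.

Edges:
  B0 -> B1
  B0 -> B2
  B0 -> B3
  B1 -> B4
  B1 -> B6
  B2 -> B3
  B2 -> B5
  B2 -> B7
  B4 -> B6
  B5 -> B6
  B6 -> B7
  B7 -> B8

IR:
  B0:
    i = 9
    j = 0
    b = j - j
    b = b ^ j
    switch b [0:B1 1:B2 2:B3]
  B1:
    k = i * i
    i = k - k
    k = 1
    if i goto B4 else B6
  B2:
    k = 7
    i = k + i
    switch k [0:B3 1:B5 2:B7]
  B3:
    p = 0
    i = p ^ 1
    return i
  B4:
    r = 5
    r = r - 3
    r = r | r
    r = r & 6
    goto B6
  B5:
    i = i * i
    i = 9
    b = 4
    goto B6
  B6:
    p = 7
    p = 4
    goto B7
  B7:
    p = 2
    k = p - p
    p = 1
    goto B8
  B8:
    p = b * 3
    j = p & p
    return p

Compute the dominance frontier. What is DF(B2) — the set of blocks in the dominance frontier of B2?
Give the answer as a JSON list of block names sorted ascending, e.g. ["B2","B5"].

idom tree: B1←B0 B2←B0 B3←B0 B4←B1 B5←B2 B6←B0 B7←B0 B8←B7
Dom∩ at merges:
  B3: preds {B0,B2}: {B0} ∩ {B0,B2} = {B0}; idom=B0
  B6: preds {B1,B4,B5}: {B0,B1} ∩ {B0,B1,B4} ∩ {B0,B2,B5} = {B0}; idom=B0
  B7: preds {B2,B6}: {B0,B2} ∩ {B0,B6} = {B0}; idom=B0

Frontier:
  join B3 pred B0: · stop@B0
  join B3 pred B2: B2 stop@B0
  join B6 pred B1: B1 stop@B0
  join B6 pred B4: B4→B1 stop@B0
  join B6 pred B5: B5→B2 stop@B0
  join B7 pred B2: B2 stop@B0
  join B7 pred B6: B6 stop@B0
  B0: DF=∅
  B1: DF={B6}
  B2: DF={B3,B6,B7}
  B3: DF=∅
  B4: DF={B6}
  B5: DF={B6}
  B6: DF={B7}
  B7: DF=∅
  B8: DF=∅

DF(B2) = ["B3", "B6", "B7"]

Answer: ["B3", "B6", "B7"]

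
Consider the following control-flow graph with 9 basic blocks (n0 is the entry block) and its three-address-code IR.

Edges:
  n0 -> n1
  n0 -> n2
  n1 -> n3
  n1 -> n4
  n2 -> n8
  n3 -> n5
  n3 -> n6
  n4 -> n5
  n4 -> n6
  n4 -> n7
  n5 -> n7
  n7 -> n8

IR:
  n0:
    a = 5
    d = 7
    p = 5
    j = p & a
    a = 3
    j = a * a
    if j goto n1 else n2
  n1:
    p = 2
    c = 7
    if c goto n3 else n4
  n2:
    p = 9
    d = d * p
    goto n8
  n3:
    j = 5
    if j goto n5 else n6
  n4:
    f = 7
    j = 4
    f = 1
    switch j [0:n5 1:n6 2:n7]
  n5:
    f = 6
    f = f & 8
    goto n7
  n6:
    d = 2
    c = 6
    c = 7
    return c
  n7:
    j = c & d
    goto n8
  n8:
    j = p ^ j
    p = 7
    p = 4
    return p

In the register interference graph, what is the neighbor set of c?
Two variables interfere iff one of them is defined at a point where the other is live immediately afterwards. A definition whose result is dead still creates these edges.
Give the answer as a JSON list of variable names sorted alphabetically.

Answer: ["d", "f", "j", "p"]

Working:
Per-block:
  n0 def {a,d,j,p} use ∅
  n1 def {c,p} use ∅
  n2 def {d,p} use {d}
  n3 def {j} use ∅
  n4 def {f,j} use ∅
  n5 def {f} use ∅
  n6 def {c,d} use ∅
  n7 def {j} use {c,d}
  n8 def {j,p} use {j,p}

Liveness:
  live n0: ∅→{d,j}
  live n1: {d}→{c,d,p}
  live n2: {d,j}→{j,p}
  live n3: {c,d,p}→{c,d,p}
  live n4: {c,d,p}→{c,d,p}
  live n5: {c,d,p}→{c,d,p}
  live n6: ∅→∅
  live n7: {c,d,p}→{j,p}
  live n8: {j,p}→∅

Interference:
  a — {d,p}
  c — {d,f,j,p}
  d — {a,c,f,j,p}
  f — {c,d,j,p}
  j — {c,d,f,p}
  p — {a,c,d,f,j}

N(c) = ["d", "f", "j", "p"]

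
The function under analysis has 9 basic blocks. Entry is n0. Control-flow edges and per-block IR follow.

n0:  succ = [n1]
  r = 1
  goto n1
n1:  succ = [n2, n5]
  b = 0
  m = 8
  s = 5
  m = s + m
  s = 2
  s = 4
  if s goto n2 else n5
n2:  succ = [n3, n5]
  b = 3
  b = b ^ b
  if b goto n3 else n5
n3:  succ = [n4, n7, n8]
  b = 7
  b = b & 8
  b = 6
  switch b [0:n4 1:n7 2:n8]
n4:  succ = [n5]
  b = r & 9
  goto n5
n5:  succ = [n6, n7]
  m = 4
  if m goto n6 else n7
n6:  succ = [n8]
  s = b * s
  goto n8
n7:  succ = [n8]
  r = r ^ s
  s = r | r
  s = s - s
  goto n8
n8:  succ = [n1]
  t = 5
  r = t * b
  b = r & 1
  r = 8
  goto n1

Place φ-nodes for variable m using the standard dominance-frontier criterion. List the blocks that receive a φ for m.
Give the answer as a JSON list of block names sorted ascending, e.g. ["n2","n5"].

idom tree: n1←n0 n2←n1 n3←n2 n4←n3 n5←n1 n6←n5 n7←n1 n8←n1
Dom at joins:
  n1: preds {n0,n8}: {n0} ∩ {n0,n1,n8} = {n0}; idom=n0
  n5: preds {n1,n2,n4}: {n0,n1} ∩ {n0,n1,n2} ∩ {n0,n1,n2,n3,n4} = {n0,n1}; idom=n1
  n7: preds {n3,n5}: {n0,n1,n2,n3} ∩ {n0,n1,n5} = {n0,n1}; idom=n1
  n8: preds {n3,n6,n7}: {n0,n1,n2,n3} ∩ {n0,n1,n5,n6} ∩ {n0,n1,n7} = {n0,n1}; idom=n1

DF walk-up:
  n1←n0: walk · to n0
  n1←n8: walk n8→n1 to n0
  n5←n1: walk · to n1
  n5←n2: walk n2 to n1
  n5←n4: walk n4→n3→n2 to n1
  n7←n3: walk n3→n2 to n1
  n7←n5: walk n5 to n1
  n8←n3: walk n3→n2 to n1
  n8←n6: walk n6→n5 to n1
  n8←n7: walk n7 to n1
  n0: DF=∅
  n1: DF={n1}
  n2: DF={n5,n7,n8}
  n3: DF={n5,n7,n8}
  n4: DF={n5}
  n5: DF={n7,n8}
  n6: DF={n8}
  n7: DF={n8}
  n8: DF={n1}

φ for m: defs {n1,n5}
  DF⁺ = {n1,n7,n8}

Answer: ["n1", "n7", "n8"]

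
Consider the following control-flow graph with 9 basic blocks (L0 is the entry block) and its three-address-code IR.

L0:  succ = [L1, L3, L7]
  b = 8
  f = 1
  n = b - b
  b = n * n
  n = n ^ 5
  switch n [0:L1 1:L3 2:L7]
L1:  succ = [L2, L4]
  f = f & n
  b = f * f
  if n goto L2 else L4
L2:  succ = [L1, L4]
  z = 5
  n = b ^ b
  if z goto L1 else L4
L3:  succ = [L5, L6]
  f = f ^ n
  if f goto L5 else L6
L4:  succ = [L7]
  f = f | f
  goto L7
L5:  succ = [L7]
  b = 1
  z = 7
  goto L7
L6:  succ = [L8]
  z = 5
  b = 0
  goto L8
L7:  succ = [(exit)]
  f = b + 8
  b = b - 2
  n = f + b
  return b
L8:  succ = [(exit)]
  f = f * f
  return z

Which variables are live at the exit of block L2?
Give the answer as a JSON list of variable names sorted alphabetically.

Answer: ["b", "f", "n"]

Analysis:
Per-block:
  L0: def={b,f,n} ue=∅
  L1: def={b,f} ue={f,n}
  L2: def={n,z} ue={b}
  L3: def={f} ue={f,n}
  L4: def={f} ue={f}
  L5: def={b,z} ue=∅
  L6: def={b,z} ue=∅
  L7: def={b,f,n} ue={b}
  L8: def={f} ue={f,z}

Backward fixpoint:
  L0: in=∅ out={b,f,n}
  L1: in={f,n} out={b,f}
  L2: in={b,f} out={b,f,n}
  L3: in={f,n} out={f}
  L4: in={b,f} out={b}
  L5: in=∅ out={b}
  L6: in={f} out={f,z}
  L7: in={b} out=∅
  L8: in={f,z} out=∅

live-out(L2) = ["b", "f", "n"]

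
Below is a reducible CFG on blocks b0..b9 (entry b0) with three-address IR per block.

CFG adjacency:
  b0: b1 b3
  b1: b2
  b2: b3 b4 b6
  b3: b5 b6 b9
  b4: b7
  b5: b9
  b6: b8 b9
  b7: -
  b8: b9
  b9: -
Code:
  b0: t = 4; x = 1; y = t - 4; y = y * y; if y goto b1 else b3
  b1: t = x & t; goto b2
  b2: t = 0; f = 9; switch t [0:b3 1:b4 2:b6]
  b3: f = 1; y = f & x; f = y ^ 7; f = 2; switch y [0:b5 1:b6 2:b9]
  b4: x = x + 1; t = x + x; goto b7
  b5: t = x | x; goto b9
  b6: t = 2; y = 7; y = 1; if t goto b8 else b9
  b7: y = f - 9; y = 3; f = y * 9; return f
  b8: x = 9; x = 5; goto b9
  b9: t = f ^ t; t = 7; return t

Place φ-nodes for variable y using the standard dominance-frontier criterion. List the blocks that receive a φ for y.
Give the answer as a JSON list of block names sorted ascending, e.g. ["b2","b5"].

idom tree: b1←b0 b2←b1 b3←b0 b4←b2 b5←b3 b6←b0 b7←b4 b8←b6 b9←b0
Join-block Dom:
  b3: preds {b0,b2}: {b0} ∩ {b0,b1,b2} = {b0}; idom=b0
  b6: preds {b2,b3}: {b0,b1,b2} ∩ {b0,b3} = {b0}; idom=b0
  b9: preds {b3,b5,b6,b8}: {b0,b3} ∩ {b0,b3,b5} ∩ {b0,b6} ∩ {b0,b6,b8} = {b0}; idom=b0

DF derivation:
  b3←b0: walk · to b0
  b3←b2: walk b2→b1 to b0
  b6←b2: walk b2→b1 to b0
  b6←b3: walk b3 to b0
  b9←b3: walk b3 to b0
  b9←b5: walk b5→b3 to b0
  b9←b6: walk b6 to b0
  b9←b8: walk b8→b6 to b0
  b0: DF=∅
  b1: DF={b3,b6}
  b2: DF={b3,b6}
  b3: DF={b6,b9}
  b4: DF=∅
  b5: DF={b9}
  b6: DF={b9}
  b7: DF=∅
  b8: DF={b9}
  b9: DF=∅

φ for y: defs {b0,b3,b6,b7}
  DF⁺ = {b6,b9}

Answer: ["b6", "b9"]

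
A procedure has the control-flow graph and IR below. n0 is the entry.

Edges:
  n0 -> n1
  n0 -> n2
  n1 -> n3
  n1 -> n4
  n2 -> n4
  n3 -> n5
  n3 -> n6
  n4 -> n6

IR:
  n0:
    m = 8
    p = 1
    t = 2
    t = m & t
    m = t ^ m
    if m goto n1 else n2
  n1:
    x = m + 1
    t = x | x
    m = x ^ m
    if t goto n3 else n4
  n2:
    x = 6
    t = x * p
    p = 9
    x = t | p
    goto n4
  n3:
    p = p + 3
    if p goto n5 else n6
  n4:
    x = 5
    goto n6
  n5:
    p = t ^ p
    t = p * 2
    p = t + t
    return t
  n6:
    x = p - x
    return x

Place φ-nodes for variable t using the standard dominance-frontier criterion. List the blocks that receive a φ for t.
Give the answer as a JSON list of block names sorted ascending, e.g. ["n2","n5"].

idom tree: n1←n0 n2←n0 n3←n1 n4←n0 n5←n3 n6←n0
Dom∩ at merges:
  n4: preds {n1,n2}: {n0,n1} ∩ {n0,n2} = {n0}; idom=n0
  n6: preds {n3,n4}: {n0,n1,n3} ∩ {n0,n4} = {n0}; idom=n0

DF derivation:
  n4←n1: walk n1 to n0
  n4←n2: walk n2 to n0
  n6←n3: walk n3→n1 to n0
  n6←n4: walk n4 to n0
  n0: DF=∅
  n1: DF={n4,n6}
  n2: DF={n4}
  n3: DF={n6}
  n4: DF={n6}
  n5: DF=∅
  n6: DF=∅

φ for t: defs {n0,n1,n2,n5}
  DF⁺ = {n4,n6}

Answer: ["n4", "n6"]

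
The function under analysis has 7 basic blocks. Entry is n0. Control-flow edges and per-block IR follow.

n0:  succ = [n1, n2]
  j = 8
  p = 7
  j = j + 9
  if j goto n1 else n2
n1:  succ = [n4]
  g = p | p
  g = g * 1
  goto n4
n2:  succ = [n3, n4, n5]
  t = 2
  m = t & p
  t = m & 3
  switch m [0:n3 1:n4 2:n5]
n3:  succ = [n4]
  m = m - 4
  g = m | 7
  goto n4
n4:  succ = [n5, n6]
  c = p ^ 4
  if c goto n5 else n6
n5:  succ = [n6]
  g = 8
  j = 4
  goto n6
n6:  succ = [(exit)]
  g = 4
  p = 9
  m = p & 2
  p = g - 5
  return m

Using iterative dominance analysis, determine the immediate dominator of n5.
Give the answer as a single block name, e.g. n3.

idom tree: n1←n0 n2←n0 n3←n2 n4←n0 n5←n0 n6←n0
Dom∩ at merges:
  n4: preds {n1,n2,n3}: {n0,n1} ∩ {n0,n2} ∩ {n0,n2,n3} = {n0}; idom=n0
  n5: preds {n2,n4}: {n0,n2} ∩ {n0,n4} = {n0}; idom=n0
  n6: preds {n4,n5}: {n0,n4} ∩ {n0,n5} = {n0}; idom=n0

idom(n5) = n0

Answer: n0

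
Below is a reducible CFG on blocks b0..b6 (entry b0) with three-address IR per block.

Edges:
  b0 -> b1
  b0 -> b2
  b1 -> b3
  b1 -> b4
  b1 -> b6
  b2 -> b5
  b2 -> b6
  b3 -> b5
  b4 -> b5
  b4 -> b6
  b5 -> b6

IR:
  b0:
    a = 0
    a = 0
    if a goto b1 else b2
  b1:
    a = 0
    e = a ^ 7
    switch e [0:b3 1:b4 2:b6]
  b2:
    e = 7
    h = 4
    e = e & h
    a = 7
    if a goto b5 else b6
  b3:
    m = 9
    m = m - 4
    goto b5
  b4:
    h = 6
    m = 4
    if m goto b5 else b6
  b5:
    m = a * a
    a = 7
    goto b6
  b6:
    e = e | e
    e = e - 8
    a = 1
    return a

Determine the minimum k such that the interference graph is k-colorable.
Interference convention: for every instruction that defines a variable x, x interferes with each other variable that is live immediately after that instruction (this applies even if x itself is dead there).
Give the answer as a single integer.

def/use:
  b0: def={a} ue=∅
  b1: def={a,e} ue=∅
  b2: def={a,e,h} ue=∅
  b3: def={m} ue=∅
  b4: def={h,m} ue=∅
  b5: def={a,m} ue={a}
  b6: def={a,e} ue={e}

Backward fixpoint:
  b0 li=∅ lo=∅
  b1 li=∅ lo={a,e}
  b2 li=∅ lo={a,e}
  b3 li={a,e} lo={a,e}
  b4 li={a,e} lo={a,e}
  b5 li={a,e} lo={e}
  b6 li={e} lo=∅

Interfere edges:
  a: {e,h,m}
  e: {a,h,m}
  h: {a,e}
  m: {a,e}

Registers:
  {a,e,h} pairwise interfere (3-clique) ⇒ χ ≥ 3
  3-colouring: R0={a}  R1={e}  R2={h,m}
  χ = 3

Answer: 3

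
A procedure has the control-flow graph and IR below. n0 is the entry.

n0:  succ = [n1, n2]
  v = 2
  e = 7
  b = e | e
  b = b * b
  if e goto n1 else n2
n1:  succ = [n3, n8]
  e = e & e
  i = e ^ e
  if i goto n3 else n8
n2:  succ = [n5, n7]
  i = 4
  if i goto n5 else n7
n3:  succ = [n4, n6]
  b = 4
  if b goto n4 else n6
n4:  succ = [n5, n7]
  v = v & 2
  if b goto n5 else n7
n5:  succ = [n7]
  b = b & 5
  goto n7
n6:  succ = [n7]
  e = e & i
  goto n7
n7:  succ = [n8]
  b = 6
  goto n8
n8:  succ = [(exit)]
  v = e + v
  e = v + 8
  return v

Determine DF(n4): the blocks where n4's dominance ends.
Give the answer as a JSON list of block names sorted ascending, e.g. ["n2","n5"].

Answer: ["n5", "n7"]

Derivation:
idom tree: n1←n0 n2←n0 n3←n1 n4←n3 n5←n0 n6←n3 n7←n0 n8←n0
Join-block Dom:
  n5: preds {n2,n4}: {n0,n2} ∩ {n0,n1,n3,n4} = {n0}; idom=n0
  n7: preds {n2,n4,n5,n6}: {n0,n2} ∩ {n0,n1,n3,n4} ∩ {n0,n5} ∩ {n0,n1,n3,n6} = {n0}; idom=n0
  n8: preds {n1,n7}: {n0,n1} ∩ {n0,n7} = {n0}; idom=n0

Frontier:
  n5←n2: walk n2 to n0
  n5←n4: walk n4→n3→n1 to n0
  n7←n2: walk n2 to n0
  n7←n4: walk n4→n3→n1 to n0
  n7←n5: walk n5 to n0
  n7←n6: walk n6→n3→n1 to n0
  n8←n1: walk n1 to n0
  n8←n7: walk n7 to n0
  DF(n0)=∅
  DF(n1)={n5,n7,n8}
  DF(n2)={n5,n7}
  DF(n3)={n5,n7}
  DF(n4)={n5,n7}
  DF(n5)={n7}
  DF(n6)={n7}
  DF(n7)={n8}
  DF(n8)=∅

DF(n4) = ["n5", "n7"]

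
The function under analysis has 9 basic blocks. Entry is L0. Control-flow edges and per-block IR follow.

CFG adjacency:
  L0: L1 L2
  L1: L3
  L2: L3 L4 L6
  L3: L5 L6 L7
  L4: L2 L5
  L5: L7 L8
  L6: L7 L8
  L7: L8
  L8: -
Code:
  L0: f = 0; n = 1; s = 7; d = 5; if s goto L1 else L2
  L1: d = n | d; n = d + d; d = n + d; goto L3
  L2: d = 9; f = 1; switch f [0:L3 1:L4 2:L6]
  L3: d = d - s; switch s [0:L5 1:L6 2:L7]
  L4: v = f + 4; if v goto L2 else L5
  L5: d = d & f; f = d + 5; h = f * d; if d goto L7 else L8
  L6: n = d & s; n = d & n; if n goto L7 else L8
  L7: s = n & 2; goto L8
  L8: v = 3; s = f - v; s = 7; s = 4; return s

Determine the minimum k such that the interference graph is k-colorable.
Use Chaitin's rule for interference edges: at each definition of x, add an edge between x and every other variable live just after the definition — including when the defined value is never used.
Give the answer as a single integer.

Answer: 5

Derivation:
Block summaries:
  L0 def {d,f,n,s} use ∅
  L1 def {d,n} use {d,n}
  L2 def {d,f} use ∅
  L3 def {d} use {d,s}
  L4 def {v} use {f}
  L5 def {d,f,h} use {d,f}
  L6 def {n} use {d,s}
  L7 def {s} use {n}
  L8 def {s,v} use {f}

Live sets:
  L0: in=∅ out={d,f,n,s}
  L1: in={d,f,n,s} out={d,f,n,s}
  L2: in={n,s} out={d,f,n,s}
  L3: in={d,f,n,s} out={d,f,n,s}
  L4: in={d,f,n,s} out={d,f,n,s}
  L5: in={d,f,n} out={f,n}
  L6: in={d,f,s} out={f,n}
  L7: in={f,n} out={f}
  L8: in={f} out=∅

Interference:
  d↔{f,h,n,s,v}
  f↔{d,h,n,s,v}
  h↔{d,f,n}
  n↔{d,f,h,s,v}
  s↔{d,f,n,v}
  v↔{d,f,n,s}

Registers:
  lower bound: {d,f,n,s,v} mutually conflict ⇒ χ ≥ 5
  assign d→c0 f→c1 h→c3 n→c2 s→c3 v→c4 — no edge inside a register ⇒ χ ≤ 5
  χ = 5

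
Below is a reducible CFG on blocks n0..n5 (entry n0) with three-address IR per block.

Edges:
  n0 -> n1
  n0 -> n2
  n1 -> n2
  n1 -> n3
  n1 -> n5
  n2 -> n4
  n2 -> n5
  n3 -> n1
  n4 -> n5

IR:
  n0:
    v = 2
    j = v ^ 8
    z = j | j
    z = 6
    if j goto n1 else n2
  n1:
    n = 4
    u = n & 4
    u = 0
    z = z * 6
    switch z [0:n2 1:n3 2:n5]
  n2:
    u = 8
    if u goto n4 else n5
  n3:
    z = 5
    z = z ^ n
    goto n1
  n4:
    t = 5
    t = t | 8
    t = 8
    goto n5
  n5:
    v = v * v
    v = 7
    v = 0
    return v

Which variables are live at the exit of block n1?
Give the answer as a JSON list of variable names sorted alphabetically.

Answer: ["n", "v"]

Analysis:
Block summaries:
  n0: def={j,v,z} ue=∅
  n1: def={n,u,z} ue={z}
  n2: def={u} ue=∅
  n3: def={z} ue={n}
  n4: def={t} ue=∅
  n5: def={v} ue={v}

Live sets:
  n0 li=∅ lo={v,z}
  n1 li={v,z} lo={n,v}
  n2 li={v} lo={v}
  n3 li={n,v} lo={v,z}
  n4 li={v} lo={v}
  n5 li={v} lo=∅

live-out(n1) = ["n", "v"]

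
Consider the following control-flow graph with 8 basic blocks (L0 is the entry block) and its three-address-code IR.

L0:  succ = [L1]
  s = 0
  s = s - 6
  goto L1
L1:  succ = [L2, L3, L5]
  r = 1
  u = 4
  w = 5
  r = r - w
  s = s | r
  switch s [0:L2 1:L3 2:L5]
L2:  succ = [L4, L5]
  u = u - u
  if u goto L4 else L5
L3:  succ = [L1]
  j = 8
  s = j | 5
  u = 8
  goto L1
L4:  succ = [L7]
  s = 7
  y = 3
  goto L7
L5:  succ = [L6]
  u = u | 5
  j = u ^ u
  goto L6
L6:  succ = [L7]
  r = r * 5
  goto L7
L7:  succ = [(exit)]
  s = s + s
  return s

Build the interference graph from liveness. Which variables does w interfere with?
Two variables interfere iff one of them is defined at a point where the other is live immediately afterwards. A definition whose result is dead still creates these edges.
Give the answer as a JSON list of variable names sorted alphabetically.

Answer: ["r", "s", "u"]

Working:
Block summaries:
  L0: {s} / ∅
  L1: {r,s,u,w} / {s}
  L2: {u} / {u}
  L3: {j,s,u} / ∅
  L4: {s,y} / ∅
  L5: {j,u} / {u}
  L6: {r} / {r}
  L7: {s} / {s}

Liveness:
  L0 li=∅ lo={s}
  L1 li={s} lo={r,s,u}
  L2 li={r,s,u} lo={r,s,u}
  L3 li=∅ lo={s}
  L4 li=∅ lo={s}
  L5 li={r,s,u} lo={r,s}
  L6 li={r,s} lo={s}
  L7 li={s} lo=∅

Interfere edges:
  j — {r,s}
  r — {j,s,u,w}
  s — {j,r,u,w,y}
  u — {r,s,w}
  w — {r,s,u}
  y — {s}

N(w) = ["r", "s", "u"]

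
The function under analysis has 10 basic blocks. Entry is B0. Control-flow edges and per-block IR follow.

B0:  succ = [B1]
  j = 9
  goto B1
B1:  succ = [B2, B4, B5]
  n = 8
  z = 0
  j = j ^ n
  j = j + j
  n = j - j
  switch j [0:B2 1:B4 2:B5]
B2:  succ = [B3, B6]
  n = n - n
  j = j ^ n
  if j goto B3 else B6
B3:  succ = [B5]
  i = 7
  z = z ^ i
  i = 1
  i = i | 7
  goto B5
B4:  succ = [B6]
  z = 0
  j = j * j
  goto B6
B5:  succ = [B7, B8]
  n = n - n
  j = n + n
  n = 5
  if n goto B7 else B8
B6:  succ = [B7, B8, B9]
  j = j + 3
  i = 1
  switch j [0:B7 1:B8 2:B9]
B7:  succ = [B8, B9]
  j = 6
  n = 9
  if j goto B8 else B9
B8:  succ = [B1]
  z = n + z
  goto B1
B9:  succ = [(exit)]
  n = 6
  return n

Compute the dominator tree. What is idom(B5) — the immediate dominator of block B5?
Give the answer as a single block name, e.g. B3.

Answer: B1

Derivation:
idom tree: B1←B0 B2←B1 B3←B2 B4←B1 B5←B1 B6←B1 B7←B1 B8←B1 B9←B1
Dom∩ at merges:
  B1: preds {B0,B8}: {B0} ∩ {B0,B1,B8} = {B0}; idom=B0
  B5: preds {B1,B3}: {B0,B1} ∩ {B0,B1,B2,B3} = {B0,B1}; idom=B1
  B6: preds {B2,B4}: {B0,B1,B2} ∩ {B0,B1,B4} = {B0,B1}; idom=B1
  B7: preds {B5,B6}: {B0,B1,B5} ∩ {B0,B1,B6} = {B0,B1}; idom=B1
  B8: preds {B5,B6,B7}: {B0,B1,B5} ∩ {B0,B1,B6} ∩ {B0,B1,B7} = {B0,B1}; idom=B1
  B9: preds {B6,B7}: {B0,B1,B6} ∩ {B0,B1,B7} = {B0,B1}; idom=B1

idom(B5) = B1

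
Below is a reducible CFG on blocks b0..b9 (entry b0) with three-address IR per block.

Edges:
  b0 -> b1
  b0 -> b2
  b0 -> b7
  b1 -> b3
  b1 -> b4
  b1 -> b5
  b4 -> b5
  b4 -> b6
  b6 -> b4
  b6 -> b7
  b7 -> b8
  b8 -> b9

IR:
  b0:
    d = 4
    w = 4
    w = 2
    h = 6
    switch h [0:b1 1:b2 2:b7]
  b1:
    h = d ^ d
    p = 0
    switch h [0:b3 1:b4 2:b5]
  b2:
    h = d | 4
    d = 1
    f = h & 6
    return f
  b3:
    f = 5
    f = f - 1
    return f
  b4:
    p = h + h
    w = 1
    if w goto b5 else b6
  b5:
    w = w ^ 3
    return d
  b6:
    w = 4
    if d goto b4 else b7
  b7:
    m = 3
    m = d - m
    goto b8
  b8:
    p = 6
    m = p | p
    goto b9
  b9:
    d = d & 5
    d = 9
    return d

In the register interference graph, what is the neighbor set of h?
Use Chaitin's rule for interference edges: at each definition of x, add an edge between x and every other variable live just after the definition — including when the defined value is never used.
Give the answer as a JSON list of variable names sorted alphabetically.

Answer: ["d", "p", "w"]

Working:
def/use:
  b0 def {d,h,w} use ∅
  b1 def {h,p} use {d}
  b2 def {d,f,h} use {d}
  b3 def {f} use ∅
  b4 def {p,w} use {h}
  b5 def {w} use {d,w}
  b6 def {w} use {d}
  b7 def {m} use {d}
  b8 def {m,p} use ∅
  b9 def {d} use {d}

Live sets:
  live b0: ∅→{d,w}
  live b1: {d,w}→{d,h,w}
  live b2: {d}→∅
  live b3: ∅→∅
  live b4: {d,h}→{d,h,w}
  live b5: {d,w}→∅
  live b6: {d,h}→{d,h}
  live b7: {d}→{d}
  live b8: {d}→{d}
  live b9: {d}→∅

Interference:
  d — {h,m,p,w}
  f — ∅
  h — {d,p,w}
  m — {d}
  p — {d,h,w}
  w — {d,h,p}

N(h) = ["d", "p", "w"]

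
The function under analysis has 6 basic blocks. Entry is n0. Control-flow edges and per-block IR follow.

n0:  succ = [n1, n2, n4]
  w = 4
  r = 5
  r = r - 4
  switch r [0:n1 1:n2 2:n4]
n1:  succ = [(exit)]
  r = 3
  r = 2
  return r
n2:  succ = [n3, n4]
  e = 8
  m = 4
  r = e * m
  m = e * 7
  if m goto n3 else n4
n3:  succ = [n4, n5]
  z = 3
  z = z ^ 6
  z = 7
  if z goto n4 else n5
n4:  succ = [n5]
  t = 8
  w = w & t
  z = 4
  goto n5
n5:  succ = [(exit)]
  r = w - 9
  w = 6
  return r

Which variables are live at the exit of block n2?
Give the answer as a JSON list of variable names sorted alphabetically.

Answer: ["w"]

Working:
Per-block:
  n0: def={r,w} ue=∅
  n1: def={r} ue=∅
  n2: def={e,m,r} ue=∅
  n3: def={z} ue=∅
  n4: def={t,w,z} ue={w}
  n5: def={r,w} ue={w}

Live sets:
  n0: in=∅ out={w}
  n1: in=∅ out=∅
  n2: in={w} out={w}
  n3: in={w} out={w}
  n4: in={w} out={w}
  n5: in={w} out=∅

live-out(n2) = ["w"]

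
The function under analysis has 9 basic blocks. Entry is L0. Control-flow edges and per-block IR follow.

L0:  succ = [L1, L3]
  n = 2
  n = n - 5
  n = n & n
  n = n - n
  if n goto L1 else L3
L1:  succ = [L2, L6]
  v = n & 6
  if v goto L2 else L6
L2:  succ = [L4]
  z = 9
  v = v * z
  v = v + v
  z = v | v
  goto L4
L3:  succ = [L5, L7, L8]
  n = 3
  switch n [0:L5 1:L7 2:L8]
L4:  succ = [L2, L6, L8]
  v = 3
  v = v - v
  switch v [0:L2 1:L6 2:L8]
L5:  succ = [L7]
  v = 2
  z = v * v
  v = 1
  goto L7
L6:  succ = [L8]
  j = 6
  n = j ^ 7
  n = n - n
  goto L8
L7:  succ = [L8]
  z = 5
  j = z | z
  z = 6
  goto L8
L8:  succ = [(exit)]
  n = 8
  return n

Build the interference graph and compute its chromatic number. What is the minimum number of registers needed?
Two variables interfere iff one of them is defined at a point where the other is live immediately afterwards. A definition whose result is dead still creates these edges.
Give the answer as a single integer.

def/use:
  L0: {n} / ∅
  L1: {v} / {n}
  L2: {v,z} / {v}
  L3: {n} / ∅
  L4: {v} / ∅
  L5: {v,z} / ∅
  L6: {j,n} / ∅
  L7: {j,z} / ∅
  L8: {n} / ∅

Liveness:
  L0 li=∅ lo={n}
  L1 li={n} lo={v}
  L2 li={v} lo=∅
  L3 li=∅ lo=∅
  L4 li=∅ lo={v}
  L5 li=∅ lo=∅
  L6 li=∅ lo=∅
  L7 li=∅ lo=∅
  L8 li=∅ lo=∅

Interference:
  j↔∅
  n↔∅
  v↔{z}
  z↔{v}

Chromatic number:
  {v,z} pairwise interfere (2-clique) ⇒ χ ≥ 2
  2-colouring: R0={j,n,v}  R1={z}
  χ = 2

Answer: 2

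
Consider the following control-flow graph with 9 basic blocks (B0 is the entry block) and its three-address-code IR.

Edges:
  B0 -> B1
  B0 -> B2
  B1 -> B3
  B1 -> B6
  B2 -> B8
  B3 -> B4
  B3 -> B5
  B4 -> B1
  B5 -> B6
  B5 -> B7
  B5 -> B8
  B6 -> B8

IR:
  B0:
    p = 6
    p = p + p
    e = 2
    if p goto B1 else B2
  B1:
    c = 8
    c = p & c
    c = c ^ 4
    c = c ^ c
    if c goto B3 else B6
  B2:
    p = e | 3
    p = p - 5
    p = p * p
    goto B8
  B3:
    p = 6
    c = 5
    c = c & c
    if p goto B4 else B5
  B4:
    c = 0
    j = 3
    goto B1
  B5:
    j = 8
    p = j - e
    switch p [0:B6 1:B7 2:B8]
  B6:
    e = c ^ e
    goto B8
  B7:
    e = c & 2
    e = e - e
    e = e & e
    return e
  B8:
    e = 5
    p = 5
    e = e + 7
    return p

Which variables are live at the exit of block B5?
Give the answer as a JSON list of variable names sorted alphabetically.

def/use:
  B0 def {e,p} use ∅
  B1 def {c} use {p}
  B2 def {p} use {e}
  B3 def {c,p} use ∅
  B4 def {c,j} use ∅
  B5 def {j,p} use {e}
  B6 def {e} use {c,e}
  B7 def {e} use {c}
  B8 def {e,p} use ∅

Liveness:
  B0 li=∅ lo={e,p}
  B1 li={e,p} lo={c,e}
  B2 li={e} lo=∅
  B3 li={e} lo={c,e,p}
  B4 li={e,p} lo={e,p}
  B5 li={c,e} lo={c,e}
  B6 li={c,e} lo=∅
  B7 li={c} lo=∅
  B8 li=∅ lo=∅

live-out(B5) = ["c", "e"]

Answer: ["c", "e"]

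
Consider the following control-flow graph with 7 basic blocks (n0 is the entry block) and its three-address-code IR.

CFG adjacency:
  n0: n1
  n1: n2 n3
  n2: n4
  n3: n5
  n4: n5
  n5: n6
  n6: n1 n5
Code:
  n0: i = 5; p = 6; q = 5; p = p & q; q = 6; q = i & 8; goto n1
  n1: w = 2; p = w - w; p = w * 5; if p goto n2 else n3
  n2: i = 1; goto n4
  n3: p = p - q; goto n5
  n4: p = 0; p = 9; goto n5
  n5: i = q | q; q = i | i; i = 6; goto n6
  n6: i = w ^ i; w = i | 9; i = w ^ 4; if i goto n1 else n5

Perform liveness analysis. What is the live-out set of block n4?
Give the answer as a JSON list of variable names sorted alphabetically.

Per-block:
  n0: {i,p,q} / ∅
  n1: {p,w} / ∅
  n2: {i} / ∅
  n3: {p} / {p,q}
  n4: {p} / ∅
  n5: {i,q} / {q}
  n6: {i,w} / {i,w}

Backward fixpoint:
  n0: in=∅ out={q}
  n1: in={q} out={p,q,w}
  n2: in={q,w} out={q,w}
  n3: in={p,q,w} out={q,w}
  n4: in={q,w} out={q,w}
  n5: in={q,w} out={i,q,w}
  n6: in={i,q,w} out={q,w}

live-out(n4) = ["q", "w"]

Answer: ["q", "w"]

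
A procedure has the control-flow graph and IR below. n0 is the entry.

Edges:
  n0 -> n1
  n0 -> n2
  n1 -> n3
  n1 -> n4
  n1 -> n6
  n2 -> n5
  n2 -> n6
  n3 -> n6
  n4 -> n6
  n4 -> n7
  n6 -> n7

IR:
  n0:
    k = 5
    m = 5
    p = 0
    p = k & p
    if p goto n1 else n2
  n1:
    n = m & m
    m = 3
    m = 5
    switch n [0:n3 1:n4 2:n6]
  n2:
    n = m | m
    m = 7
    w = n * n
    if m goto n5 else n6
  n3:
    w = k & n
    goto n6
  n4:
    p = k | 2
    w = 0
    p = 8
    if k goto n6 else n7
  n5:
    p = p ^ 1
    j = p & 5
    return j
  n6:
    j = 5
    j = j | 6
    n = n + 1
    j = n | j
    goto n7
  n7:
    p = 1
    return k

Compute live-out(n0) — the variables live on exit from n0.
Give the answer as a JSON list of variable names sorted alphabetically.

Answer: ["k", "m", "p"]

Analysis:
Per-block:
  n0: def={k,m,p} ue=∅
  n1: def={m,n} ue={m}
  n2: def={m,n,w} ue={m}
  n3: def={w} ue={k,n}
  n4: def={p,w} ue={k}
  n5: def={j,p} ue={p}
  n6: def={j,n} ue={n}
  n7: def={p} ue={k}

Live sets:
  n0 li=∅ lo={k,m,p}
  n1 li={k,m} lo={k,n}
  n2 li={k,m,p} lo={k,n,p}
  n3 li={k,n} lo={k,n}
  n4 li={k,n} lo={k,n}
  n5 li={p} lo=∅
  n6 li={k,n} lo={k}
  n7 li={k} lo=∅

live-out(n0) = ["k", "m", "p"]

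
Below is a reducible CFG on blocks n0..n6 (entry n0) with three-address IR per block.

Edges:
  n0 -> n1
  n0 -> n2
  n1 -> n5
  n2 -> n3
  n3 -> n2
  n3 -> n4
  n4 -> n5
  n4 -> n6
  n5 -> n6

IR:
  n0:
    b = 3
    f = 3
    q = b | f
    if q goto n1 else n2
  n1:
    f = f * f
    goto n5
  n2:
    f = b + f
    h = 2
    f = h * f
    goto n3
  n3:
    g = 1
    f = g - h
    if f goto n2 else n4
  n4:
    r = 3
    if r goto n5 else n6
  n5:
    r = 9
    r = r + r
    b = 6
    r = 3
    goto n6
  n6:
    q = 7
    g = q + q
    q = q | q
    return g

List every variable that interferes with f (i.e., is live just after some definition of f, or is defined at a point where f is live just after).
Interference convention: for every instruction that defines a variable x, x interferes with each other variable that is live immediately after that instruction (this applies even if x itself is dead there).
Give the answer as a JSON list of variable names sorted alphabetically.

Answer: ["b", "h", "q"]

Analysis:
Per-block:
  n0: def={b,f,q} ue=∅
  n1: def={f} ue={f}
  n2: def={f,h} ue={b,f}
  n3: def={f,g} ue={h}
  n4: def={r} ue=∅
  n5: def={b,r} ue=∅
  n6: def={g,q} ue=∅

Liveness:
  n0: in=∅ out={b,f}
  n1: in={f} out=∅
  n2: in={b,f} out={b,h}
  n3: in={b,h} out={b,f}
  n4: in=∅ out=∅
  n5: in=∅ out=∅
  n6: in=∅ out=∅

Conflict graph:
  b↔{f,g,h,q}
  f↔{b,h,q}
  g↔{b,h,q}
  h↔{b,f,g}
  q↔{b,f,g}
  r↔∅

N(f) = ["b", "h", "q"]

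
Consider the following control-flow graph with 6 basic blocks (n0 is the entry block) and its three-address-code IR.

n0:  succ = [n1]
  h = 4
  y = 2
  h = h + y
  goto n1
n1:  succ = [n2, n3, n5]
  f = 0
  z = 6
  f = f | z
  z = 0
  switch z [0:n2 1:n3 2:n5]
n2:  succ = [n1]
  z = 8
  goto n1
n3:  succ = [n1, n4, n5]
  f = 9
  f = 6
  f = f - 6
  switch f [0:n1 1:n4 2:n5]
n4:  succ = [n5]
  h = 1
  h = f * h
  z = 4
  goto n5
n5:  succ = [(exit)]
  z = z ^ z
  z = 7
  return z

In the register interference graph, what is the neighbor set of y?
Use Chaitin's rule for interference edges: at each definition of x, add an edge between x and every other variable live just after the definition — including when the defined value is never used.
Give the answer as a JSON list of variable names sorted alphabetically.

Answer: ["h"]

Working:
def/use:
  n0 def {h,y} use ∅
  n1 def {f,z} use ∅
  n2 def {z} use ∅
  n3 def {f} use ∅
  n4 def {h,z} use {f}
  n5 def {z} use {z}

Live sets:
  live n0: ∅→∅
  live n1: ∅→{z}
  live n2: ∅→∅
  live n3: {z}→{f,z}
  live n4: {f}→{z}
  live n5: {z}→∅

Interfere edges:
  f — {h,z}
  h — {f,y}
  y — {h}
  z — {f}

N(y) = ["h"]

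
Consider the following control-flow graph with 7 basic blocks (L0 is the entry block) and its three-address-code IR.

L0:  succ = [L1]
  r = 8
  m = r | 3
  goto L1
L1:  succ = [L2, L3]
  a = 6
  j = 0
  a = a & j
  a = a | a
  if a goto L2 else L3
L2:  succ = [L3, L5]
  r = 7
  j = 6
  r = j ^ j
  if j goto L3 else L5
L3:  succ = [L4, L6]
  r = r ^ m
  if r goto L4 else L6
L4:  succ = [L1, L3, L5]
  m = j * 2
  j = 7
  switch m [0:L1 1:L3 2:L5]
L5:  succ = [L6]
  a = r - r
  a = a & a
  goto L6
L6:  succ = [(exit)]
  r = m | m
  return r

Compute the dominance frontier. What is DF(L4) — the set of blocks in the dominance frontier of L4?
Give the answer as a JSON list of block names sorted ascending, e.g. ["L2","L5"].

Answer: ["L1", "L3", "L5"]

Working:
idom tree: L1←L0 L2←L1 L3←L1 L4←L3 L5←L1 L6←L1
Join-block Dom:
  L1: preds {L0,L4}: {L0} ∩ {L0,L1,L3,L4} = {L0}; idom=L0
  L3: preds {L1,L2,L4}: {L0,L1} ∩ {L0,L1,L2} ∩ {L0,L1,L3,L4} = {L0,L1}; idom=L1
  L5: preds {L2,L4}: {L0,L1,L2} ∩ {L0,L1,L3,L4} = {L0,L1}; idom=L1
  L6: preds {L3,L5}: {L0,L1,L3} ∩ {L0,L1,L5} = {L0,L1}; idom=L1

Frontier:
  L1←L0: walk · to L0
  L1←L4: walk L4→L3→L1 to L0
  L3←L1: walk · to L1
  L3←L2: walk L2 to L1
  L3←L4: walk L4→L3 to L1
  L5←L2: walk L2 to L1
  L5←L4: walk L4→L3 to L1
  L6←L3: walk L3 to L1
  L6←L5: walk L5 to L1
  DF(L0)=∅
  DF(L1)={L1}
  DF(L2)={L3,L5}
  DF(L3)={L1,L3,L5,L6}
  DF(L4)={L1,L3,L5}
  DF(L5)={L6}
  DF(L6)=∅

DF(L4) = ["L1", "L3", "L5"]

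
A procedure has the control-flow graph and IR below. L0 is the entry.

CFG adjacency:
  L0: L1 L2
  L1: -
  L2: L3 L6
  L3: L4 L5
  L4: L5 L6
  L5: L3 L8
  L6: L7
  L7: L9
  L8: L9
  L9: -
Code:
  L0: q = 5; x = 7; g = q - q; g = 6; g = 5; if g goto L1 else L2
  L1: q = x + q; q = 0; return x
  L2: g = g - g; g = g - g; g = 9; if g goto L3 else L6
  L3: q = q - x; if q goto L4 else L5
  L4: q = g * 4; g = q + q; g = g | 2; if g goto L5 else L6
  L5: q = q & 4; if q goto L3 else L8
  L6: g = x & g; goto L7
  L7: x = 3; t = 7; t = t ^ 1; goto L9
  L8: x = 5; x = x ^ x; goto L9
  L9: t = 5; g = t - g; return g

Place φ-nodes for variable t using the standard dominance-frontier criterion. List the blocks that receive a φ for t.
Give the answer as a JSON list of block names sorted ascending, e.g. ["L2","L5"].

idom tree: L1←L0 L2←L0 L3←L2 L4←L3 L5←L3 L6←L2 L7←L6 L8←L5 L9←L2
Join-block Dom:
  L3: preds {L2,L5}: {L0,L2} ∩ {L0,L2,L3,L5} = {L0,L2}; idom=L2
  L5: preds {L3,L4}: {L0,L2,L3} ∩ {L0,L2,L3,L4} = {L0,L2,L3}; idom=L3
  L6: preds {L2,L4}: {L0,L2} ∩ {L0,L2,L3,L4} = {L0,L2}; idom=L2
  L9: preds {L7,L8}: {L0,L2,L6,L7} ∩ {L0,L2,L3,L5,L8} = {L0,L2}; idom=L2

DF derivation:
  join L3 pred L2: · stop@L2
  join L3 pred L5: L5→L3 stop@L2
  join L5 pred L3: · stop@L3
  join L5 pred L4: L4 stop@L3
  join L6 pred L2: · stop@L2
  join L6 pred L4: L4→L3 stop@L2
  join L9 pred L7: L7→L6 stop@L2
  join L9 pred L8: L8→L5→L3 stop@L2
  L0 → ∅
  L1 → ∅
  L2 → ∅
  L3 → {L3,L6,L9}
  L4 → {L5,L6}
  L5 → {L3,L9}
  L6 → {L9}
  L7 → {L9}
  L8 → {L9}
  L9 → ∅

φ for t: defs {L7,L9}
  DF⁺ = {L9}

Answer: ["L9"]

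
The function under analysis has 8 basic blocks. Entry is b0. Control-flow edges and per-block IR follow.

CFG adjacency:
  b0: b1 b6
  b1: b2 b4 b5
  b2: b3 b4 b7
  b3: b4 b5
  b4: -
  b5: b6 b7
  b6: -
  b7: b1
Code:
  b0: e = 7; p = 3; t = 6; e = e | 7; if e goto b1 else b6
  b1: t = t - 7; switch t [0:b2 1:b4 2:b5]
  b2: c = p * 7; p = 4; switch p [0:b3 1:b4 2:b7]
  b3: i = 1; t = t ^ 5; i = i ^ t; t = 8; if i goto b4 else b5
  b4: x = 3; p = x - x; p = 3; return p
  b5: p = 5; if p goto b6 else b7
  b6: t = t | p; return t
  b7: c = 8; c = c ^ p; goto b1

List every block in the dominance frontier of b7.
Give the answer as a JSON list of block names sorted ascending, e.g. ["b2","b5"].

idom tree: b1←b0 b2←b1 b3←b2 b4←b1 b5←b1 b6←b0 b7←b1
Dom at joins:
  b1: preds {b0,b7}: {b0} ∩ {b0,b1,b7} = {b0}; idom=b0
  b4: preds {b1,b2,b3}: {b0,b1} ∩ {b0,b1,b2} ∩ {b0,b1,b2,b3} = {b0,b1}; idom=b1
  b5: preds {b1,b3}: {b0,b1} ∩ {b0,b1,b2,b3} = {b0,b1}; idom=b1
  b6: preds {b0,b5}: {b0} ∩ {b0,b1,b5} = {b0}; idom=b0
  b7: preds {b2,b5}: {b0,b1,b2} ∩ {b0,b1,b5} = {b0,b1}; idom=b1

DF derivation:
  join b1 pred b0: · stop@b0
  join b1 pred b7: b7→b1 stop@b0
  join b4 pred b1: · stop@b1
  join b4 pred b2: b2 stop@b1
  join b4 pred b3: b3→b2 stop@b1
  join b5 pred b1: · stop@b1
  join b5 pred b3: b3→b2 stop@b1
  join b6 pred b0: · stop@b0
  join b6 pred b5: b5→b1 stop@b0
  join b7 pred b2: b2 stop@b1
  join b7 pred b5: b5 stop@b1
  DF(b0)=∅
  DF(b1)={b1,b6}
  DF(b2)={b4,b5,b7}
  DF(b3)={b4,b5}
  DF(b4)=∅
  DF(b5)={b6,b7}
  DF(b6)=∅
  DF(b7)={b1}

DF(b7) = ["b1"]

Answer: ["b1"]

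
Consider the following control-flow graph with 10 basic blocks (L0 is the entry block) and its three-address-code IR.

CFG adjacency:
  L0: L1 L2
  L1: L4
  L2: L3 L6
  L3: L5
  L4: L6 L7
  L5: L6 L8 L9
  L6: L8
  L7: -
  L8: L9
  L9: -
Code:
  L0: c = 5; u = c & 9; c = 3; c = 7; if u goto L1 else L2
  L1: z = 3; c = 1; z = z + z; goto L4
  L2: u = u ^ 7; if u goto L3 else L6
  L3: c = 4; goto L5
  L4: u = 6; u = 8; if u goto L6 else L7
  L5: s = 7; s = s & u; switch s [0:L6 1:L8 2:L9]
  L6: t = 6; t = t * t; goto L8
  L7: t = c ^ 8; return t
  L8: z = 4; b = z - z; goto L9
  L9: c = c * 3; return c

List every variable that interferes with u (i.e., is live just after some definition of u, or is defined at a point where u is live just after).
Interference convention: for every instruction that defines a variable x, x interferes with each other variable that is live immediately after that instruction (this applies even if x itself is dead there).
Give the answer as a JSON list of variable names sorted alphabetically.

Answer: ["c", "s"]

Analysis:
Per-block:
  L0: def={c,u} ue=∅
  L1: def={c,z} ue=∅
  L2: def={u} ue={u}
  L3: def={c} ue=∅
  L4: def={u} ue=∅
  L5: def={s} ue={u}
  L6: def={t} ue=∅
  L7: def={t} ue={c}
  L8: def={b,z} ue=∅
  L9: def={c} ue={c}

Live sets:
  L0: in=∅ out={c,u}
  L1: in=∅ out={c}
  L2: in={c,u} out={c,u}
  L3: in={u} out={c,u}
  L4: in={c} out={c}
  L5: in={c,u} out={c}
  L6: in={c} out={c}
  L7: in={c} out=∅
  L8: in={c} out={c}
  L9: in={c} out=∅

Conflict graph:
  b: {c}
  c: {b,s,t,u,z}
  s: {c,u}
  t: {c}
  u: {c,s}
  z: {c}

N(u) = ["c", "s"]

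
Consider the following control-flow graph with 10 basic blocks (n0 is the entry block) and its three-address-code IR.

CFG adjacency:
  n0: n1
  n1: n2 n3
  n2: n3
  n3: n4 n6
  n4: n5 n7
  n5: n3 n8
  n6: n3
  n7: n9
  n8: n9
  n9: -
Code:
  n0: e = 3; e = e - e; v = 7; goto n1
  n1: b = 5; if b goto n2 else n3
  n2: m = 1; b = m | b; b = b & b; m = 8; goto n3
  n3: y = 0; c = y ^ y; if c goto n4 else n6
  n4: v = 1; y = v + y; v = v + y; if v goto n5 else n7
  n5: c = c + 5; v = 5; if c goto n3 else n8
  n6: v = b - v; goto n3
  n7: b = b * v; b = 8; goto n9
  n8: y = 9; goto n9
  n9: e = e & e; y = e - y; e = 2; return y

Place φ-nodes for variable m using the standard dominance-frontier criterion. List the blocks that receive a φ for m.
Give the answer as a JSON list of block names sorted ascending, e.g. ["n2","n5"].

Answer: ["n3"]

Working:
idom tree: n1←n0 n2←n1 n3←n1 n4←n3 n5←n4 n6←n3 n7←n4 n8←n5 n9←n4
Dom∩ at merges:
  n3: preds {n1,n2,n5,n6}: {n0,n1} ∩ {n0,n1,n2} ∩ {n0,n1,n3,n4,n5} ∩ {n0,n1,n3,n6} = {n0,n1}; idom=n1
  n9: preds {n7,n8}: {n0,n1,n3,n4,n7} ∩ {n0,n1,n3,n4,n5,n8} = {n0,n1,n3,n4}; idom=n4

DF derivation:
  join n3 pred n1: · stop@n1
  join n3 pred n2: n2 stop@n1
  join n3 pred n5: n5→n4→n3 stop@n1
  join n3 pred n6: n6→n3 stop@n1
  join n9 pred n7: n7 stop@n4
  join n9 pred n8: n8→n5 stop@n4
  n0 → ∅
  n1 → ∅
  n2 → {n3}
  n3 → {n3}
  n4 → {n3}
  n5 → {n3,n9}
  n6 → {n3}
  n7 → {n9}
  n8 → {n9}
  n9 → ∅

φ for m: defs {n2}
  DF⁺ = {n3}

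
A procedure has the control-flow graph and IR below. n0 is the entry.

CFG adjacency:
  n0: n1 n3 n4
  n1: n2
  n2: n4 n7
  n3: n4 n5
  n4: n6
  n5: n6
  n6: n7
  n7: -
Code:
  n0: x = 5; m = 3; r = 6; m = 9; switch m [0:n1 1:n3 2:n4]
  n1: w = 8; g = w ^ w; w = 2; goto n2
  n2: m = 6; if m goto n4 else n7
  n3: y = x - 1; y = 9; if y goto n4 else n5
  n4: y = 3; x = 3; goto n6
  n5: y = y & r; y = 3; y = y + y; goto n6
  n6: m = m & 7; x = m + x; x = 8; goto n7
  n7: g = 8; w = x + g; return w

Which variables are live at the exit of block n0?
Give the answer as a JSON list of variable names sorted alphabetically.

Answer: ["m", "r", "x"]

Derivation:
Per-block:
  n0: {m,r,x} / ∅
  n1: {g,w} / ∅
  n2: {m} / ∅
  n3: {y} / {x}
  n4: {x,y} / ∅
  n5: {y} / {r,y}
  n6: {m,x} / {m,x}
  n7: {g,w} / {x}

Live sets:
  live n0: ∅→{m,r,x}
  live n1: {x}→{x}
  live n2: {x}→{m,x}
  live n3: {m,r,x}→{m,r,x,y}
  live n4: {m}→{m,x}
  live n5: {m,r,x,y}→{m,x}
  live n6: {m,x}→{x}
  live n7: {x}→∅

live-out(n0) = ["m", "r", "x"]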